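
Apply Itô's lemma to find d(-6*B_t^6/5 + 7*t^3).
d(-6*B_t^6/5 + 7*t^3) = (-18*B_t^4 + 21*t^2) dt + (-36*B_t^5/5) dB_t

Itô's formula for f(t, x): d f(t, B_t) = (f_t + (1/2) f_xx) dt + f_x dB_t. Compute partials of f(t, x) = 7*t^3 - 6*x^6/5:
  f_t(t,x)  = 21*t^2
  f_x(t,x)  = -36*x^5/5
  f_xx(t,x) = -36*x^4
Assemble drift = f_t + (1/2) f_xx = 21*t^2 - 18*x^4 and diffusion = f_x = -36*x^5/5. Substituting x = B_t:
  d(-6*B_t^6/5 + 7*t^3) = (-18*B_t^4 + 21*t^2) dt + (-36*B_t^5/5) dB_t.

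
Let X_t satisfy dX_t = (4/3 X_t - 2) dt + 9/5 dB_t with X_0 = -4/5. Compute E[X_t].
E[X_t] = 3/2 - 23*exp(4*t/3)/10

Taking expectations and using E[dB_t] = 0, the mean m(t) = E[X_t] satisfies the ODE m'(t) = a m(t) + b with m(0) = x_0. With a = 4/3, b = -2, x_0 = -4/5, the solution is
  m(t) = x_0 * exp(a t) + (b/a) * (exp(a t) - 1)
       = (-4/5) * exp((4/3) t) + ((-2)/(4/3)) * (exp((4/3) t) - 1)
       = 3/2 - 23*exp(4*t/3)/10.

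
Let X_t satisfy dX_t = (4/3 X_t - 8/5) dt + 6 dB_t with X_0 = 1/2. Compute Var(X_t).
Var(X_t) = 27*exp(8*t/3)/2 - 27/2

The variance V(t) = Var(X_t) satisfies V'(t) = 2 a V(t) + c^2 with V(0) = 0 (drift coefficient is linear in X, diffusion is constant). With a = 4/3, c = 6, the solution is
  V(t) = (c^2 / (2 a)) * (exp(2 a t) - 1)
       = (6^2 / (2*(4/3))) * (exp((8/3) t) - 1)
       = 27*exp(8*t/3)/2 - 27/2.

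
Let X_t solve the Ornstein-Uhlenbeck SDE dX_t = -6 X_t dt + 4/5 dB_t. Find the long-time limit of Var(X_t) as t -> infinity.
lim Var(X_t) = 4/75

The OU SDE dX = -theta X dt + sigma dB admits the integrating factor exp(theta t): d(exp(theta t) X_t) = sigma exp(theta t) dB_t. Integrating from 0 to t gives X_t = x_0 * exp(-theta t) + sigma * int_0^t exp(-theta (t-s)) dB_s for any initial x_0. The Itô integral has variance (by the Itô isometry) sigma^2 * int_0^t exp(-2 theta (t - s)) ds = sigma^2 * (1 - exp(-2 theta t)) / (2 theta), independent of x_0.
With theta = 6, sigma = 4/5:
  Var(X_t) = (4/5)^2 * (1 - exp(-2*6 t)) / (2 * 6) = 4/75 - 4*exp(-12*t)/75.
As t -> infinity, exp(-2*6 t) -> 0, so the stationary variance is sigma^2 / (2 theta) = 4/75.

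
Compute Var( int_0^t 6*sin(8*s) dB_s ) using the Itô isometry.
Var = 18*t - 9*sin(8*t)*cos(8*t)/4

The Itô integral of a deterministic integrand f(s) has mean 0 because each increment f(s) * (B_{s+ds} - B_s) has mean 0. By the Itô isometry:
  Var( int_0^t f(s) dB_s ) = E[ (int_0^t f(s) dB_s)^2 ] = int_0^t f(s)^2 ds.
Here f(s) = 6*sin(8*s), so f(s)^2 = 36*sin(8*s)^2. Integrate:
  int_0^t (36*sin(8*s)^2) ds = 18*t - 9*sin(8*t)*cos(8*t)/4.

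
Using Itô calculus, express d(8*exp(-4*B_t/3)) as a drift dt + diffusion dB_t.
d(8*exp(-4*B_t/3)) = (64*exp(-4*B_t/3)/9) dt + (-32*exp(-4*B_t/3)/3) dB_t

Itô's formula for f(B_t) gives d f(B_t) = f'(B_t) dB_t + (1/2) f''(B_t) dt. Compute derivatives of f(x) = 8*exp(-4*x/3):
  f'(x)  = -32*exp(-4*x/3)/3
  f''(x) = 128*exp(-4*x/3)/9
Substitute x = B_t and multiply the f'' term by 1/2:
  drift     = (1/2) * (128*exp(-4*x/3)/9) evaluated at B_t = 64*exp(-4*B_t/3)/9
  diffusion = (-32*exp(-4*x/3)/3) evaluated at B_t = -32*exp(-4*B_t/3)/3
Therefore d(8*exp(-4*B_t/3)) = (64*exp(-4*B_t/3)/9) dt + (-32*exp(-4*B_t/3)/3) dB_t.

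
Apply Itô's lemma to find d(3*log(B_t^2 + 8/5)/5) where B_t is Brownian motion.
d(3*log(B_t^2 + 8/5)/5) = (3*(8 - 5*B_t^2)/(5*B_t^2 + 8)^2) dt + (6*B_t/(5*B_t^2 + 8)) dB_t

Itô's formula for f(B_t) gives d f(B_t) = f'(B_t) dB_t + (1/2) f''(B_t) dt. Compute derivatives of f(x) = 3*log(x^2 + 8/5)/5:
  f'(x)  = 6*x/(5*x^2 + 8)
  f''(x) = 6*(8 - 5*x^2)/(5*x^2 + 8)^2
Substitute x = B_t and multiply the f'' term by 1/2:
  drift     = (1/2) * (6*(8 - 5*x^2)/(5*x^2 + 8)^2) evaluated at B_t = 3*(8 - 5*B_t^2)/(5*B_t^2 + 8)^2
  diffusion = (6*x/(5*x^2 + 8)) evaluated at B_t = 6*B_t/(5*B_t^2 + 8)
Therefore d(3*log(B_t^2 + 8/5)/5) = (3*(8 - 5*B_t^2)/(5*B_t^2 + 8)^2) dt + (6*B_t/(5*B_t^2 + 8)) dB_t.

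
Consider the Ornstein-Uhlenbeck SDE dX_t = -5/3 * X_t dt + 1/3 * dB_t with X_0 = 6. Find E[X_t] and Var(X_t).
E[X_t] = 6*exp(-5*t/3); Var(X_t) = 1/30 - exp(-10*t/3)/30

The OU SDE dX = -theta X dt + sigma dB admits the integrating factor exp(theta t): d(exp(theta t) X_t) = sigma exp(theta t) dB_t. Integrating from 0 to t:
  X_t = x_0 * exp(-theta t) + sigma * int_0^t exp(-theta (t-s)) dB_s.
The Itô integral has mean 0 and (by the Itô isometry) variance sigma^2 * int_0^t exp(-2 theta (t - s)) ds = sigma^2 * (1 - exp(-2 theta t)) / (2 theta).
With theta = 5/3, sigma = 1/3, x_0 = 6:
  E[X_t] = 6 * exp(-5/3 t) = 6*exp(-5*t/3)
  Var(X_t) = (1/3)^2 * (1 - exp(-2*5/3 t)) / (2 * 5/3) = 1/30 - exp(-10*t/3)/30.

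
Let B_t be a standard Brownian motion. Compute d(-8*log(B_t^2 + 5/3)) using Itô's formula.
d(-8*log(B_t^2 + 5/3)) = (24*(3*B_t^2 - 5)/(3*B_t^2 + 5)^2) dt + (-48*B_t/(3*B_t^2 + 5)) dB_t

Itô's formula for f(B_t) gives d f(B_t) = f'(B_t) dB_t + (1/2) f''(B_t) dt. Compute derivatives of f(x) = -8*log(x^2 + 5/3):
  f'(x)  = -48*x/(3*x^2 + 5)
  f''(x) = 48*(3*x^2 - 5)/(3*x^2 + 5)^2
Substitute x = B_t and multiply the f'' term by 1/2:
  drift     = (1/2) * (48*(3*x^2 - 5)/(3*x^2 + 5)^2) evaluated at B_t = 24*(3*B_t^2 - 5)/(3*B_t^2 + 5)^2
  diffusion = (-48*x/(3*x^2 + 5)) evaluated at B_t = -48*B_t/(3*B_t^2 + 5)
Therefore d(-8*log(B_t^2 + 5/3)) = (24*(3*B_t^2 - 5)/(3*B_t^2 + 5)^2) dt + (-48*B_t/(3*B_t^2 + 5)) dB_t.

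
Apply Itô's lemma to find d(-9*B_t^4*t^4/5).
d(-9*B_t^4*t^4/5) = (18*B_t^2*t^3*(-2*B_t^2 - 3*t)/5) dt + (-36*B_t^3*t^4/5) dB_t

Itô's formula for f(t, x): d f(t, B_t) = (f_t + (1/2) f_xx) dt + f_x dB_t. Compute partials of f(t, x) = -9*t^4*x^4/5:
  f_t(t,x)  = -36*t^3*x^4/5
  f_x(t,x)  = -36*t^4*x^3/5
  f_xx(t,x) = -108*t^4*x^2/5
Assemble drift = f_t + (1/2) f_xx = 18*t^3*x^2*(-3*t - 2*x^2)/5 and diffusion = f_x = -36*t^4*x^3/5. Substituting x = B_t:
  d(-9*B_t^4*t^4/5) = (18*B_t^2*t^3*(-2*B_t^2 - 3*t)/5) dt + (-36*B_t^3*t^4/5) dB_t.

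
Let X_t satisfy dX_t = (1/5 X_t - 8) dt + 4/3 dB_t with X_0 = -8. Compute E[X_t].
E[X_t] = 40 - 48*exp(t/5)

Taking expectations and using E[dB_t] = 0, the mean m(t) = E[X_t] satisfies the ODE m'(t) = a m(t) + b with m(0) = x_0. With a = 1/5, b = -8, x_0 = -8, the solution is
  m(t) = x_0 * exp(a t) + (b/a) * (exp(a t) - 1)
       = (-8) * exp((1/5) t) + ((-8)/(1/5)) * (exp((1/5) t) - 1)
       = 40 - 48*exp(t/5).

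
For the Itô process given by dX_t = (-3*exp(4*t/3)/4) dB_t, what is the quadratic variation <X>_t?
<X>_t = 27*exp(8*t/3)/128 - 27/128

For an Itô process dX_t = a(t) dt + b(t) dB_t, the quadratic variation is <X>_t = int_0^t b(s)^2 ds (the drift term does not contribute). Here b(s) = -3*exp(4*s/3)/4, so
  b(s)^2 = 9*exp(8*s/3)/16.
Integrating from 0 to t:
  <X>_t = int_0^t (9*exp(8*s/3)/16) ds = 27*exp(8*t/3)/128 - 27/128.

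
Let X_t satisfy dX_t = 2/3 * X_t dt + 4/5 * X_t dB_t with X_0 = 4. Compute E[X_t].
E[X_t] = 4*exp(2*t/3)

For GBM dX = mu X dt + sigma X dB with X_0 = x_0, apply Itô to Y = log X: dY = (mu - sigma^2/2) dt + sigma dB, so Y_t = log(x_0) + (mu - sigma^2/2) t + sigma B_t and hence X_t = x_0 * exp((mu - sigma^2/2) t + sigma B_t).
With mu = 2/3, sigma = 4/5, x_0 = 4, this gives:
  X_t = 4 * exp((26/75) * t + (4/5) * B_t).
Since sigma*B_t ~ Normal(0, sigma^2 t), E[exp(sigma*B_t)] = exp(sigma^2 t / 2); so E[X_t] = x_0 * exp((mu - sigma^2/2) t) * exp(sigma^2 t / 2) = x_0 * exp(mu t) = 4*exp(2*t/3).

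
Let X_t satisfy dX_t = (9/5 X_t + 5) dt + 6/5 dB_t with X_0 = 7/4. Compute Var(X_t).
Var(X_t) = 2*exp(18*t/5)/5 - 2/5

The variance V(t) = Var(X_t) satisfies V'(t) = 2 a V(t) + c^2 with V(0) = 0 (drift coefficient is linear in X, diffusion is constant). With a = 9/5, c = 6/5, the solution is
  V(t) = (c^2 / (2 a)) * (exp(2 a t) - 1)
       = ((6/5)^2 / (2*(9/5))) * (exp((18/5) t) - 1)
       = 2*exp(18*t/5)/5 - 2/5.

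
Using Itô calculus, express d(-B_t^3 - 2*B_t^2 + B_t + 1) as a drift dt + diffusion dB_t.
d(-B_t^3 - 2*B_t^2 + B_t + 1) = (-3*B_t - 2) dt + (-3*B_t^2 - 4*B_t + 1) dB_t

Itô's formula for f(B_t) gives d f(B_t) = f'(B_t) dB_t + (1/2) f''(B_t) dt. Compute derivatives of f(x) = -x^3 - 2*x^2 + x + 1:
  f'(x)  = -3*x^2 - 4*x + 1
  f''(x) = -6*x - 4
Substitute x = B_t and multiply the f'' term by 1/2:
  drift     = (1/2) * (-6*x - 4) evaluated at B_t = -3*B_t - 2
  diffusion = (-3*x^2 - 4*x + 1) evaluated at B_t = -3*B_t^2 - 4*B_t + 1
Therefore d(-B_t^3 - 2*B_t^2 + B_t + 1) = (-3*B_t - 2) dt + (-3*B_t^2 - 4*B_t + 1) dB_t.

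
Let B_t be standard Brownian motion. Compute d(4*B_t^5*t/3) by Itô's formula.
d(4*B_t^5*t/3) = (4*B_t^3*(B_t^2 + 10*t)/3) dt + (20*B_t^4*t/3) dB_t

Itô's formula for f(t, x): d f(t, B_t) = (f_t + (1/2) f_xx) dt + f_x dB_t. Compute partials of f(t, x) = 4*t*x^5/3:
  f_t(t,x)  = 4*x^5/3
  f_x(t,x)  = 20*t*x^4/3
  f_xx(t,x) = 80*t*x^3/3
Assemble drift = f_t + (1/2) f_xx = 4*x^3*(10*t + x^2)/3 and diffusion = f_x = 20*t*x^4/3. Substituting x = B_t:
  d(4*B_t^5*t/3) = (4*B_t^3*(B_t^2 + 10*t)/3) dt + (20*B_t^4*t/3) dB_t.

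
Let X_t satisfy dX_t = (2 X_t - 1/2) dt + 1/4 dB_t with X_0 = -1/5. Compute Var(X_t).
Var(X_t) = exp(4*t)/64 - 1/64

The variance V(t) = Var(X_t) satisfies V'(t) = 2 a V(t) + c^2 with V(0) = 0 (drift coefficient is linear in X, diffusion is constant). With a = 2, c = 1/4, the solution is
  V(t) = (c^2 / (2 a)) * (exp(2 a t) - 1)
       = ((1/4)^2 / (2*2)) * (exp(4 t) - 1)
       = exp(4*t)/64 - 1/64.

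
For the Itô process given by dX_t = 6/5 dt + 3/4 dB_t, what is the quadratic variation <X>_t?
<X>_t = 9*t/16

For an Itô process dX_t = a(t) dt + b(t) dB_t, the quadratic variation is <X>_t = int_0^t b(s)^2 ds (the drift term does not contribute). Here b(s) = 3/4, so
  b(s)^2 = 9/16.
Integrating from 0 to t:
  <X>_t = int_0^t (9/16) ds = 9*t/16.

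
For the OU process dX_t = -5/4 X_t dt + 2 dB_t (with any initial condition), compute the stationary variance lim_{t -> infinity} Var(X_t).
lim Var(X_t) = 8/5

The OU SDE dX = -theta X dt + sigma dB admits the integrating factor exp(theta t): d(exp(theta t) X_t) = sigma exp(theta t) dB_t. Integrating from 0 to t gives X_t = x_0 * exp(-theta t) + sigma * int_0^t exp(-theta (t-s)) dB_s for any initial x_0. The Itô integral has variance (by the Itô isometry) sigma^2 * int_0^t exp(-2 theta (t - s)) ds = sigma^2 * (1 - exp(-2 theta t)) / (2 theta), independent of x_0.
With theta = 5/4, sigma = 2:
  Var(X_t) = (2)^2 * (1 - exp(-2*5/4 t)) / (2 * 5/4) = 8/5 - 8*exp(-5*t/2)/5.
As t -> infinity, exp(-2*5/4 t) -> 0, so the stationary variance is sigma^2 / (2 theta) = 8/5.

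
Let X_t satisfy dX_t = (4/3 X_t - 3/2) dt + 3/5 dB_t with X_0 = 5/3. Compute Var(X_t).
Var(X_t) = 27*exp(8*t/3)/200 - 27/200

The variance V(t) = Var(X_t) satisfies V'(t) = 2 a V(t) + c^2 with V(0) = 0 (drift coefficient is linear in X, diffusion is constant). With a = 4/3, c = 3/5, the solution is
  V(t) = (c^2 / (2 a)) * (exp(2 a t) - 1)
       = ((3/5)^2 / (2*(4/3))) * (exp((8/3) t) - 1)
       = 27*exp(8*t/3)/200 - 27/200.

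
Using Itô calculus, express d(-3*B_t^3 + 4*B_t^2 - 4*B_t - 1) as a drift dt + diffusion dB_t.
d(-3*B_t^3 + 4*B_t^2 - 4*B_t - 1) = (4 - 9*B_t) dt + (-9*B_t^2 + 8*B_t - 4) dB_t

Itô's formula for f(B_t) gives d f(B_t) = f'(B_t) dB_t + (1/2) f''(B_t) dt. Compute derivatives of f(x) = -3*x^3 + 4*x^2 - 4*x - 1:
  f'(x)  = -9*x^2 + 8*x - 4
  f''(x) = 8 - 18*x
Substitute x = B_t and multiply the f'' term by 1/2:
  drift     = (1/2) * (8 - 18*x) evaluated at B_t = 4 - 9*B_t
  diffusion = (-9*x^2 + 8*x - 4) evaluated at B_t = -9*B_t^2 + 8*B_t - 4
Therefore d(-3*B_t^3 + 4*B_t^2 - 4*B_t - 1) = (4 - 9*B_t) dt + (-9*B_t^2 + 8*B_t - 4) dB_t.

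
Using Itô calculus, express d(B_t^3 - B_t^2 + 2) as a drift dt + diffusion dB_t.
d(B_t^3 - B_t^2 + 2) = (3*B_t - 1) dt + (B_t*(3*B_t - 2)) dB_t

Itô's formula for f(B_t) gives d f(B_t) = f'(B_t) dB_t + (1/2) f''(B_t) dt. Compute derivatives of f(x) = x^3 - x^2 + 2:
  f'(x)  = x*(3*x - 2)
  f''(x) = 6*x - 2
Substitute x = B_t and multiply the f'' term by 1/2:
  drift     = (1/2) * (6*x - 2) evaluated at B_t = 3*B_t - 1
  diffusion = (x*(3*x - 2)) evaluated at B_t = B_t*(3*B_t - 2)
Therefore d(B_t^3 - B_t^2 + 2) = (3*B_t - 1) dt + (B_t*(3*B_t - 2)) dB_t.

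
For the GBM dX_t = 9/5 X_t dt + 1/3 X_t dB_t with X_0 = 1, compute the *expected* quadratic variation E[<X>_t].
E[<X>_t] = 5*exp(167*t/45)/167 - 5/167

<X>_t = int_0^t ((1/3) * X_s)^2 ds. Taking expectation inside the integral: E[<X>_t] = (1/3)^2 * int_0^t E[X_s^2] ds. For GBM, E[X_s^2] = x_0^2 * exp((2 mu + sigma^2) s). Integrating:
  E[<X>_t] = (1/3)^2 * 1^2 * (exp((2*(9/5) + (1/3)^2) t) - 1) / (2*(9/5) + (1/3)^2)
           = (1/3)^2 * 1^2 * (exp((167/45) t) - 1) / (167/45) = 5*exp(167*t/45)/167 - 5/167.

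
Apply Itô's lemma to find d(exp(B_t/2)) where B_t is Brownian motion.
d(exp(B_t/2)) = (exp(B_t/2)/8) dt + (exp(B_t/2)/2) dB_t

Itô's formula for f(B_t) gives d f(B_t) = f'(B_t) dB_t + (1/2) f''(B_t) dt. Compute derivatives of f(x) = exp(x/2):
  f'(x)  = exp(x/2)/2
  f''(x) = exp(x/2)/4
Substitute x = B_t and multiply the f'' term by 1/2:
  drift     = (1/2) * (exp(x/2)/4) evaluated at B_t = exp(B_t/2)/8
  diffusion = (exp(x/2)/2) evaluated at B_t = exp(B_t/2)/2
Therefore d(exp(B_t/2)) = (exp(B_t/2)/8) dt + (exp(B_t/2)/2) dB_t.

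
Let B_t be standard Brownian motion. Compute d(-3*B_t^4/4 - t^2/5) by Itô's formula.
d(-3*B_t^4/4 - t^2/5) = (-9*B_t^2/2 - 2*t/5) dt + (-3*B_t^3) dB_t

Itô's formula for f(t, x): d f(t, B_t) = (f_t + (1/2) f_xx) dt + f_x dB_t. Compute partials of f(t, x) = -t^2/5 - 3*x^4/4:
  f_t(t,x)  = -2*t/5
  f_x(t,x)  = -3*x^3
  f_xx(t,x) = -9*x^2
Assemble drift = f_t + (1/2) f_xx = -2*t/5 - 9*x^2/2 and diffusion = f_x = -3*x^3. Substituting x = B_t:
  d(-3*B_t^4/4 - t^2/5) = (-9*B_t^2/2 - 2*t/5) dt + (-3*B_t^3) dB_t.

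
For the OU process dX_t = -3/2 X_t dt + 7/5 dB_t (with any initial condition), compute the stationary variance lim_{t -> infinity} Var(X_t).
lim Var(X_t) = 49/75

The OU SDE dX = -theta X dt + sigma dB admits the integrating factor exp(theta t): d(exp(theta t) X_t) = sigma exp(theta t) dB_t. Integrating from 0 to t gives X_t = x_0 * exp(-theta t) + sigma * int_0^t exp(-theta (t-s)) dB_s for any initial x_0. The Itô integral has variance (by the Itô isometry) sigma^2 * int_0^t exp(-2 theta (t - s)) ds = sigma^2 * (1 - exp(-2 theta t)) / (2 theta), independent of x_0.
With theta = 3/2, sigma = 7/5:
  Var(X_t) = (7/5)^2 * (1 - exp(-2*3/2 t)) / (2 * 3/2) = 49/75 - 49*exp(-3*t)/75.
As t -> infinity, exp(-2*3/2 t) -> 0, so the stationary variance is sigma^2 / (2 theta) = 49/75.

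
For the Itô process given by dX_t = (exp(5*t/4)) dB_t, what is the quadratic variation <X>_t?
<X>_t = 2*exp(5*t/2)/5 - 2/5

For an Itô process dX_t = a(t) dt + b(t) dB_t, the quadratic variation is <X>_t = int_0^t b(s)^2 ds (the drift term does not contribute). Here b(s) = exp(5*s/4), so
  b(s)^2 = exp(5*s/2).
Integrating from 0 to t:
  <X>_t = int_0^t (exp(5*s/2)) ds = 2*exp(5*t/2)/5 - 2/5.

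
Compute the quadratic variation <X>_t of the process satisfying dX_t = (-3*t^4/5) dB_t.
<X>_t = t^9/25

For an Itô process dX_t = a(t) dt + b(t) dB_t, the quadratic variation is <X>_t = int_0^t b(s)^2 ds (the drift term does not contribute). Here b(s) = -3*s^4/5, so
  b(s)^2 = 9*s^8/25.
Integrating from 0 to t:
  <X>_t = int_0^t (9*s^8/25) ds = t^9/25.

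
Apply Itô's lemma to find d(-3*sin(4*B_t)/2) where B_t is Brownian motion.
d(-3*sin(4*B_t)/2) = (12*sin(4*B_t)) dt + (-6*cos(4*B_t)) dB_t

Itô's formula for f(B_t) gives d f(B_t) = f'(B_t) dB_t + (1/2) f''(B_t) dt. Compute derivatives of f(x) = -3*sin(4*x)/2:
  f'(x)  = -6*cos(4*x)
  f''(x) = 24*sin(4*x)
Substitute x = B_t and multiply the f'' term by 1/2:
  drift     = (1/2) * (24*sin(4*x)) evaluated at B_t = 12*sin(4*B_t)
  diffusion = (-6*cos(4*x)) evaluated at B_t = -6*cos(4*B_t)
Therefore d(-3*sin(4*B_t)/2) = (12*sin(4*B_t)) dt + (-6*cos(4*B_t)) dB_t.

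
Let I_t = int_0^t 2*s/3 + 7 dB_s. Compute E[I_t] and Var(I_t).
E[I_t] = 0; Var(I_t) = t*(4*t^2 + 126*t + 1323)/27

The Itô integral of a deterministic integrand f(s) has mean 0 because each increment f(s) * (B_{s+ds} - B_s) has mean 0. By the Itô isometry:
  Var( int_0^t f(s) dB_s ) = E[ (int_0^t f(s) dB_s)^2 ] = int_0^t f(s)^2 ds.
Here f(s) = 2*s/3 + 7, so f(s)^2 = (2*s + 21)^2/9. Integrate:
  int_0^t ((2*s + 21)^2/9) ds = t*(4*t^2 + 126*t + 1323)/27.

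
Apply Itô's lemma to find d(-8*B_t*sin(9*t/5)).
d(-8*B_t*sin(9*t/5)) = (-72*B_t*cos(9*t/5)/5) dt + (-8*sin(9*t/5)) dB_t

Itô's formula for f(t, x): d f(t, B_t) = (f_t + (1/2) f_xx) dt + f_x dB_t. Compute partials of f(t, x) = -8*x*sin(9*t/5):
  f_t(t,x)  = -72*x*cos(9*t/5)/5
  f_x(t,x)  = -8*sin(9*t/5)
  f_xx(t,x) = 0
Assemble drift = f_t + (1/2) f_xx = -72*x*cos(9*t/5)/5 and diffusion = f_x = -8*sin(9*t/5). Substituting x = B_t:
  d(-8*B_t*sin(9*t/5)) = (-72*B_t*cos(9*t/5)/5) dt + (-8*sin(9*t/5)) dB_t.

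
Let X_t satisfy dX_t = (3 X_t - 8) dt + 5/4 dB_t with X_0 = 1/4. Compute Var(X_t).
Var(X_t) = 25*exp(6*t)/96 - 25/96

The variance V(t) = Var(X_t) satisfies V'(t) = 2 a V(t) + c^2 with V(0) = 0 (drift coefficient is linear in X, diffusion is constant). With a = 3, c = 5/4, the solution is
  V(t) = (c^2 / (2 a)) * (exp(2 a t) - 1)
       = ((5/4)^2 / (2*3)) * (exp(6 t) - 1)
       = 25*exp(6*t)/96 - 25/96.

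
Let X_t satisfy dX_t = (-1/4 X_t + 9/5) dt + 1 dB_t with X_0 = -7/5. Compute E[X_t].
E[X_t] = 36/5 - 43*exp(-t/4)/5

Taking expectations and using E[dB_t] = 0, the mean m(t) = E[X_t] satisfies the ODE m'(t) = a m(t) + b with m(0) = x_0. With a = -1/4, b = 9/5, x_0 = -7/5, the solution is
  m(t) = x_0 * exp(a t) + (b/a) * (exp(a t) - 1)
       = (-7/5) * exp((-1/4) t) + ((9/5)/(-1/4)) * (exp((-1/4) t) - 1)
       = 36/5 - 43*exp(-t/4)/5.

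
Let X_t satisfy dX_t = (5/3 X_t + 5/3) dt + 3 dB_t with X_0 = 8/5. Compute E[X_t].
E[X_t] = 13*exp(5*t/3)/5 - 1

Taking expectations and using E[dB_t] = 0, the mean m(t) = E[X_t] satisfies the ODE m'(t) = a m(t) + b with m(0) = x_0. With a = 5/3, b = 5/3, x_0 = 8/5, the solution is
  m(t) = x_0 * exp(a t) + (b/a) * (exp(a t) - 1)
       = (8/5) * exp((5/3) t) + ((5/3)/(5/3)) * (exp((5/3) t) - 1)
       = 13*exp(5*t/3)/5 - 1.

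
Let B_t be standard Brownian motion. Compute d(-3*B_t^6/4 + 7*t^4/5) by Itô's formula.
d(-3*B_t^6/4 + 7*t^4/5) = (-45*B_t^4/4 + 28*t^3/5) dt + (-9*B_t^5/2) dB_t

Itô's formula for f(t, x): d f(t, B_t) = (f_t + (1/2) f_xx) dt + f_x dB_t. Compute partials of f(t, x) = 7*t^4/5 - 3*x^6/4:
  f_t(t,x)  = 28*t^3/5
  f_x(t,x)  = -9*x^5/2
  f_xx(t,x) = -45*x^4/2
Assemble drift = f_t + (1/2) f_xx = 28*t^3/5 - 45*x^4/4 and diffusion = f_x = -9*x^5/2. Substituting x = B_t:
  d(-3*B_t^6/4 + 7*t^4/5) = (-45*B_t^4/4 + 28*t^3/5) dt + (-9*B_t^5/2) dB_t.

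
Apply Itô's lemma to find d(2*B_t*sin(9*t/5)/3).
d(2*B_t*sin(9*t/5)/3) = (6*B_t*cos(9*t/5)/5) dt + (2*sin(9*t/5)/3) dB_t

Itô's formula for f(t, x): d f(t, B_t) = (f_t + (1/2) f_xx) dt + f_x dB_t. Compute partials of f(t, x) = 2*x*sin(9*t/5)/3:
  f_t(t,x)  = 6*x*cos(9*t/5)/5
  f_x(t,x)  = 2*sin(9*t/5)/3
  f_xx(t,x) = 0
Assemble drift = f_t + (1/2) f_xx = 6*x*cos(9*t/5)/5 and diffusion = f_x = 2*sin(9*t/5)/3. Substituting x = B_t:
  d(2*B_t*sin(9*t/5)/3) = (6*B_t*cos(9*t/5)/5) dt + (2*sin(9*t/5)/3) dB_t.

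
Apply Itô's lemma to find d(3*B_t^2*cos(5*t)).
d(3*B_t^2*cos(5*t)) = (-15*B_t^2*sin(5*t) + 3*cos(5*t)) dt + (6*B_t*cos(5*t)) dB_t

Itô's formula for f(t, x): d f(t, B_t) = (f_t + (1/2) f_xx) dt + f_x dB_t. Compute partials of f(t, x) = 3*x^2*cos(5*t):
  f_t(t,x)  = -15*x^2*sin(5*t)
  f_x(t,x)  = 6*x*cos(5*t)
  f_xx(t,x) = 6*cos(5*t)
Assemble drift = f_t + (1/2) f_xx = -15*x^2*sin(5*t) + 3*cos(5*t) and diffusion = f_x = 6*x*cos(5*t). Substituting x = B_t:
  d(3*B_t^2*cos(5*t)) = (-15*B_t^2*sin(5*t) + 3*cos(5*t)) dt + (6*B_t*cos(5*t)) dB_t.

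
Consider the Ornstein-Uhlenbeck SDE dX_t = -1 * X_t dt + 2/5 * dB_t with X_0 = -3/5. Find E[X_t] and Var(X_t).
E[X_t] = -3*exp(-t)/5; Var(X_t) = 2/25 - 2*exp(-2*t)/25

The OU SDE dX = -theta X dt + sigma dB admits the integrating factor exp(theta t): d(exp(theta t) X_t) = sigma exp(theta t) dB_t. Integrating from 0 to t:
  X_t = x_0 * exp(-theta t) + sigma * int_0^t exp(-theta (t-s)) dB_s.
The Itô integral has mean 0 and (by the Itô isometry) variance sigma^2 * int_0^t exp(-2 theta (t - s)) ds = sigma^2 * (1 - exp(-2 theta t)) / (2 theta).
With theta = 1, sigma = 2/5, x_0 = -3/5:
  E[X_t] = -3/5 * exp(-1 t) = -3*exp(-t)/5
  Var(X_t) = (2/5)^2 * (1 - exp(-2*1 t)) / (2 * 1) = 2/25 - 2*exp(-2*t)/25.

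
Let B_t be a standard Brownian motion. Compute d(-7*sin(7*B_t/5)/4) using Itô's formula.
d(-7*sin(7*B_t/5)/4) = (343*sin(7*B_t/5)/200) dt + (-49*cos(7*B_t/5)/20) dB_t

Itô's formula for f(B_t) gives d f(B_t) = f'(B_t) dB_t + (1/2) f''(B_t) dt. Compute derivatives of f(x) = -7*sin(7*x/5)/4:
  f'(x)  = -49*cos(7*x/5)/20
  f''(x) = 343*sin(7*x/5)/100
Substitute x = B_t and multiply the f'' term by 1/2:
  drift     = (1/2) * (343*sin(7*x/5)/100) evaluated at B_t = 343*sin(7*B_t/5)/200
  diffusion = (-49*cos(7*x/5)/20) evaluated at B_t = -49*cos(7*B_t/5)/20
Therefore d(-7*sin(7*B_t/5)/4) = (343*sin(7*B_t/5)/200) dt + (-49*cos(7*B_t/5)/20) dB_t.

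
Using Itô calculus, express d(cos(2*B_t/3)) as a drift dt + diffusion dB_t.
d(cos(2*B_t/3)) = (-2*cos(2*B_t/3)/9) dt + (-2*sin(2*B_t/3)/3) dB_t

Itô's formula for f(B_t) gives d f(B_t) = f'(B_t) dB_t + (1/2) f''(B_t) dt. Compute derivatives of f(x) = cos(2*x/3):
  f'(x)  = -2*sin(2*x/3)/3
  f''(x) = -4*cos(2*x/3)/9
Substitute x = B_t and multiply the f'' term by 1/2:
  drift     = (1/2) * (-4*cos(2*x/3)/9) evaluated at B_t = -2*cos(2*B_t/3)/9
  diffusion = (-2*sin(2*x/3)/3) evaluated at B_t = -2*sin(2*B_t/3)/3
Therefore d(cos(2*B_t/3)) = (-2*cos(2*B_t/3)/9) dt + (-2*sin(2*B_t/3)/3) dB_t.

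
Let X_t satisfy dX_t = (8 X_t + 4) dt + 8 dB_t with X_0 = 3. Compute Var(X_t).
Var(X_t) = 4*exp(16*t) - 4

The variance V(t) = Var(X_t) satisfies V'(t) = 2 a V(t) + c^2 with V(0) = 0 (drift coefficient is linear in X, diffusion is constant). With a = 8, c = 8, the solution is
  V(t) = (c^2 / (2 a)) * (exp(2 a t) - 1)
       = (8^2 / (2*8)) * (exp(16 t) - 1)
       = 4*exp(16*t) - 4.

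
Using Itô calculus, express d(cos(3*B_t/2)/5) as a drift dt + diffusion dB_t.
d(cos(3*B_t/2)/5) = (-9*cos(3*B_t/2)/40) dt + (-3*sin(3*B_t/2)/10) dB_t

Itô's formula for f(B_t) gives d f(B_t) = f'(B_t) dB_t + (1/2) f''(B_t) dt. Compute derivatives of f(x) = cos(3*x/2)/5:
  f'(x)  = -3*sin(3*x/2)/10
  f''(x) = -9*cos(3*x/2)/20
Substitute x = B_t and multiply the f'' term by 1/2:
  drift     = (1/2) * (-9*cos(3*x/2)/20) evaluated at B_t = -9*cos(3*B_t/2)/40
  diffusion = (-3*sin(3*x/2)/10) evaluated at B_t = -3*sin(3*B_t/2)/10
Therefore d(cos(3*B_t/2)/5) = (-9*cos(3*B_t/2)/40) dt + (-3*sin(3*B_t/2)/10) dB_t.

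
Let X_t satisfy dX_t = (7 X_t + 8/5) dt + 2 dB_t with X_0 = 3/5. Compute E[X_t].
E[X_t] = 29*exp(7*t)/35 - 8/35

Taking expectations and using E[dB_t] = 0, the mean m(t) = E[X_t] satisfies the ODE m'(t) = a m(t) + b with m(0) = x_0. With a = 7, b = 8/5, x_0 = 3/5, the solution is
  m(t) = x_0 * exp(a t) + (b/a) * (exp(a t) - 1)
       = (3/5) * exp(7 t) + ((8/5)/7) * (exp(7 t) - 1)
       = 29*exp(7*t)/35 - 8/35.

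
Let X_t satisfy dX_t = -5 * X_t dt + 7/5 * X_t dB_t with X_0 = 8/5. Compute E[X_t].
E[X_t] = 8*exp(-5*t)/5

For GBM dX = mu X dt + sigma X dB with X_0 = x_0, apply Itô to Y = log X: dY = (mu - sigma^2/2) dt + sigma dB, so Y_t = log(x_0) + (mu - sigma^2/2) t + sigma B_t and hence X_t = x_0 * exp((mu - sigma^2/2) t + sigma B_t).
With mu = -5, sigma = 7/5, x_0 = 8/5, this gives:
  X_t = 8/5 * exp((-299/50) * t + (7/5) * B_t).
Since sigma*B_t ~ Normal(0, sigma^2 t), E[exp(sigma*B_t)] = exp(sigma^2 t / 2); so E[X_t] = x_0 * exp((mu - sigma^2/2) t) * exp(sigma^2 t / 2) = x_0 * exp(mu t) = 8*exp(-5*t)/5.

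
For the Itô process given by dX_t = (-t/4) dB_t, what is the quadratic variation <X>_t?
<X>_t = t^3/48

For an Itô process dX_t = a(t) dt + b(t) dB_t, the quadratic variation is <X>_t = int_0^t b(s)^2 ds (the drift term does not contribute). Here b(s) = -s/4, so
  b(s)^2 = s^2/16.
Integrating from 0 to t:
  <X>_t = int_0^t (s^2/16) ds = t^3/48.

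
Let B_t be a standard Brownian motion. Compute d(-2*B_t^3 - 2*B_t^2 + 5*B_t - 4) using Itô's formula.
d(-2*B_t^3 - 2*B_t^2 + 5*B_t - 4) = (-6*B_t - 2) dt + (-6*B_t^2 - 4*B_t + 5) dB_t

Itô's formula for f(B_t) gives d f(B_t) = f'(B_t) dB_t + (1/2) f''(B_t) dt. Compute derivatives of f(x) = -2*x^3 - 2*x^2 + 5*x - 4:
  f'(x)  = -6*x^2 - 4*x + 5
  f''(x) = -12*x - 4
Substitute x = B_t and multiply the f'' term by 1/2:
  drift     = (1/2) * (-12*x - 4) evaluated at B_t = -6*B_t - 2
  diffusion = (-6*x^2 - 4*x + 5) evaluated at B_t = -6*B_t^2 - 4*B_t + 5
Therefore d(-2*B_t^3 - 2*B_t^2 + 5*B_t - 4) = (-6*B_t - 2) dt + (-6*B_t^2 - 4*B_t + 5) dB_t.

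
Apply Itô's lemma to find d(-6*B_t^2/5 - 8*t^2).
d(-6*B_t^2/5 - 8*t^2) = (-16*t - 6/5) dt + (-12*B_t/5) dB_t

Itô's formula for f(t, x): d f(t, B_t) = (f_t + (1/2) f_xx) dt + f_x dB_t. Compute partials of f(t, x) = -8*t^2 - 6*x^2/5:
  f_t(t,x)  = -16*t
  f_x(t,x)  = -12*x/5
  f_xx(t,x) = -12/5
Assemble drift = f_t + (1/2) f_xx = -16*t - 6/5 and diffusion = f_x = -12*x/5. Substituting x = B_t:
  d(-6*B_t^2/5 - 8*t^2) = (-16*t - 6/5) dt + (-12*B_t/5) dB_t.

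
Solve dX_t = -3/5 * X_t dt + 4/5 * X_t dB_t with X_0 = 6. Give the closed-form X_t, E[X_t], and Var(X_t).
X_t = 6 * exp((-23/25) t + (4/5) B_t); E[X_t] = 6*exp(-3*t/5); Var(X_t) = (36*exp(16*t/25) - 36)*exp(-6*t/5)

For GBM dX = mu X dt + sigma X dB with X_0 = x_0, apply Itô to Y = log X: dY = (mu - sigma^2/2) dt + sigma dB, so Y_t = log(x_0) + (mu - sigma^2/2) t + sigma B_t and hence X_t = x_0 * exp((mu - sigma^2/2) t + sigma B_t).
With mu = -3/5, sigma = 4/5, x_0 = 6, this gives:
  X_t = 6 * exp((-23/25) * t + (4/5) * B_t).
Since sigma*B_t ~ Normal(0, sigma^2 t), E[exp(sigma*B_t)] = exp(sigma^2 t / 2); so E[X_t] = x_0 * exp((mu - sigma^2/2) t) * exp(sigma^2 t / 2) = x_0 * exp(mu t) = 6*exp(-3*t/5).
Var(X_t) = E[X_t^2] - (E[X_t])^2 = x_0^2 * exp(2 mu t) * (exp(sigma^2 t) - 1) = (36*exp(16*t/25) - 36)*exp(-6*t/5).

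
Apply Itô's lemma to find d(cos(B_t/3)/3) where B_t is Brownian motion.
d(cos(B_t/3)/3) = (-cos(B_t/3)/54) dt + (-sin(B_t/3)/9) dB_t

Itô's formula for f(B_t) gives d f(B_t) = f'(B_t) dB_t + (1/2) f''(B_t) dt. Compute derivatives of f(x) = cos(x/3)/3:
  f'(x)  = -sin(x/3)/9
  f''(x) = -cos(x/3)/27
Substitute x = B_t and multiply the f'' term by 1/2:
  drift     = (1/2) * (-cos(x/3)/27) evaluated at B_t = -cos(B_t/3)/54
  diffusion = (-sin(x/3)/9) evaluated at B_t = -sin(B_t/3)/9
Therefore d(cos(B_t/3)/3) = (-cos(B_t/3)/54) dt + (-sin(B_t/3)/9) dB_t.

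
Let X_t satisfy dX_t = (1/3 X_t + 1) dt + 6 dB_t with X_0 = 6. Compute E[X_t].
E[X_t] = 9*exp(t/3) - 3

Taking expectations and using E[dB_t] = 0, the mean m(t) = E[X_t] satisfies the ODE m'(t) = a m(t) + b with m(0) = x_0. With a = 1/3, b = 1, x_0 = 6, the solution is
  m(t) = x_0 * exp(a t) + (b/a) * (exp(a t) - 1)
       = 6 * exp((1/3) t) + (1/(1/3)) * (exp((1/3) t) - 1)
       = 9*exp(t/3) - 3.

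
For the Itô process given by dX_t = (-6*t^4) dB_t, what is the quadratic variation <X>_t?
<X>_t = 4*t^9

For an Itô process dX_t = a(t) dt + b(t) dB_t, the quadratic variation is <X>_t = int_0^t b(s)^2 ds (the drift term does not contribute). Here b(s) = -6*s^4, so
  b(s)^2 = 36*s^8.
Integrating from 0 to t:
  <X>_t = int_0^t (36*s^8) ds = 4*t^9.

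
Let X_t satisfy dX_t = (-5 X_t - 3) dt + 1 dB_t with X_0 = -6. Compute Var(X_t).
Var(X_t) = 1/10 - exp(-10*t)/10

The variance V(t) = Var(X_t) satisfies V'(t) = 2 a V(t) + c^2 with V(0) = 0 (drift coefficient is linear in X, diffusion is constant). With a = -5, c = 1, the solution is
  V(t) = (c^2 / (2 a)) * (exp(2 a t) - 1)
       = (1^2 / (2*(-5))) * (exp((-10) t) - 1)
       = 1/10 - exp(-10*t)/10.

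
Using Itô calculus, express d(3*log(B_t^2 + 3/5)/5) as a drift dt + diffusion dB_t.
d(3*log(B_t^2 + 3/5)/5) = (3*(3 - 5*B_t^2)/(5*B_t^2 + 3)^2) dt + (6*B_t/(5*B_t^2 + 3)) dB_t

Itô's formula for f(B_t) gives d f(B_t) = f'(B_t) dB_t + (1/2) f''(B_t) dt. Compute derivatives of f(x) = 3*log(x^2 + 3/5)/5:
  f'(x)  = 6*x/(5*x^2 + 3)
  f''(x) = 6*(3 - 5*x^2)/(5*x^2 + 3)^2
Substitute x = B_t and multiply the f'' term by 1/2:
  drift     = (1/2) * (6*(3 - 5*x^2)/(5*x^2 + 3)^2) evaluated at B_t = 3*(3 - 5*B_t^2)/(5*B_t^2 + 3)^2
  diffusion = (6*x/(5*x^2 + 3)) evaluated at B_t = 6*B_t/(5*B_t^2 + 3)
Therefore d(3*log(B_t^2 + 3/5)/5) = (3*(3 - 5*B_t^2)/(5*B_t^2 + 3)^2) dt + (6*B_t/(5*B_t^2 + 3)) dB_t.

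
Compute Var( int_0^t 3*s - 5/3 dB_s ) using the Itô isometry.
Var = t*(27*t^2 - 45*t + 25)/9

The Itô integral of a deterministic integrand f(s) has mean 0 because each increment f(s) * (B_{s+ds} - B_s) has mean 0. By the Itô isometry:
  Var( int_0^t f(s) dB_s ) = E[ (int_0^t f(s) dB_s)^2 ] = int_0^t f(s)^2 ds.
Here f(s) = 3*s - 5/3, so f(s)^2 = (9*s - 5)^2/9. Integrate:
  int_0^t ((9*s - 5)^2/9) ds = t*(27*t^2 - 45*t + 25)/9.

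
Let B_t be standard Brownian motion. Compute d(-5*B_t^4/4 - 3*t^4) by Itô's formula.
d(-5*B_t^4/4 - 3*t^4) = (-15*B_t^2/2 - 12*t^3) dt + (-5*B_t^3) dB_t

Itô's formula for f(t, x): d f(t, B_t) = (f_t + (1/2) f_xx) dt + f_x dB_t. Compute partials of f(t, x) = -3*t^4 - 5*x^4/4:
  f_t(t,x)  = -12*t^3
  f_x(t,x)  = -5*x^3
  f_xx(t,x) = -15*x^2
Assemble drift = f_t + (1/2) f_xx = -12*t^3 - 15*x^2/2 and diffusion = f_x = -5*x^3. Substituting x = B_t:
  d(-5*B_t^4/4 - 3*t^4) = (-15*B_t^2/2 - 12*t^3) dt + (-5*B_t^3) dB_t.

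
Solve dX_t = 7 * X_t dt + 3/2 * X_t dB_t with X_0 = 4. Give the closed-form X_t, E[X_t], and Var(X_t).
X_t = 4 * exp((47/8) t + (3/2) B_t); E[X_t] = 4*exp(7*t); Var(X_t) = 16*(exp(9*t/4) - 1)*exp(14*t)

For GBM dX = mu X dt + sigma X dB with X_0 = x_0, apply Itô to Y = log X: dY = (mu - sigma^2/2) dt + sigma dB, so Y_t = log(x_0) + (mu - sigma^2/2) t + sigma B_t and hence X_t = x_0 * exp((mu - sigma^2/2) t + sigma B_t).
With mu = 7, sigma = 3/2, x_0 = 4, this gives:
  X_t = 4 * exp((47/8) * t + (3/2) * B_t).
Since sigma*B_t ~ Normal(0, sigma^2 t), E[exp(sigma*B_t)] = exp(sigma^2 t / 2); so E[X_t] = x_0 * exp((mu - sigma^2/2) t) * exp(sigma^2 t / 2) = x_0 * exp(mu t) = 4*exp(7*t).
Var(X_t) = E[X_t^2] - (E[X_t])^2 = x_0^2 * exp(2 mu t) * (exp(sigma^2 t) - 1) = 16*(exp(9*t/4) - 1)*exp(14*t).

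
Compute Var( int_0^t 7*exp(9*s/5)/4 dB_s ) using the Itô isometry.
Var = 245*exp(18*t/5)/288 - 245/288

The Itô integral of a deterministic integrand f(s) has mean 0 because each increment f(s) * (B_{s+ds} - B_s) has mean 0. By the Itô isometry:
  Var( int_0^t f(s) dB_s ) = E[ (int_0^t f(s) dB_s)^2 ] = int_0^t f(s)^2 ds.
Here f(s) = 7*exp(9*s/5)/4, so f(s)^2 = 49*exp(18*s/5)/16. Integrate:
  int_0^t (49*exp(18*s/5)/16) ds = 245*exp(18*t/5)/288 - 245/288.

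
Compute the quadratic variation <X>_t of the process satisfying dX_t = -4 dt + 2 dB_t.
<X>_t = 4*t

For an Itô process dX_t = a(t) dt + b(t) dB_t, the quadratic variation is <X>_t = int_0^t b(s)^2 ds (the drift term does not contribute). Here b(s) = 2, so
  b(s)^2 = 4.
Integrating from 0 to t:
  <X>_t = int_0^t (4) ds = 4*t.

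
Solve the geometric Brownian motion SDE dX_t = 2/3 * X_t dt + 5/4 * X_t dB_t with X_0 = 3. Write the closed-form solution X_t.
X_t = 3 * exp((-11/96) * t + (5/4) * B_t)

For GBM dX = mu X dt + sigma X dB with X_0 = x_0, apply Itô to Y = log X: dY = (mu - sigma^2/2) dt + sigma dB, so Y_t = log(x_0) + (mu - sigma^2/2) t + sigma B_t and hence X_t = x_0 * exp((mu - sigma^2/2) t + sigma B_t).
With mu = 2/3, sigma = 5/4, x_0 = 3, this gives:
  X_t = 3 * exp((-11/96) * t + (5/4) * B_t).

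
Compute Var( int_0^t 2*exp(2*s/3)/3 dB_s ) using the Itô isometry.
Var = exp(4*t/3)/3 - 1/3

The Itô integral of a deterministic integrand f(s) has mean 0 because each increment f(s) * (B_{s+ds} - B_s) has mean 0. By the Itô isometry:
  Var( int_0^t f(s) dB_s ) = E[ (int_0^t f(s) dB_s)^2 ] = int_0^t f(s)^2 ds.
Here f(s) = 2*exp(2*s/3)/3, so f(s)^2 = 4*exp(4*s/3)/9. Integrate:
  int_0^t (4*exp(4*s/3)/9) ds = exp(4*t/3)/3 - 1/3.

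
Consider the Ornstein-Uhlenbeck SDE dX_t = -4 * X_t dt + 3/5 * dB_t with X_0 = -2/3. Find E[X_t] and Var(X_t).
E[X_t] = -2*exp(-4*t)/3; Var(X_t) = 9/200 - 9*exp(-8*t)/200

The OU SDE dX = -theta X dt + sigma dB admits the integrating factor exp(theta t): d(exp(theta t) X_t) = sigma exp(theta t) dB_t. Integrating from 0 to t:
  X_t = x_0 * exp(-theta t) + sigma * int_0^t exp(-theta (t-s)) dB_s.
The Itô integral has mean 0 and (by the Itô isometry) variance sigma^2 * int_0^t exp(-2 theta (t - s)) ds = sigma^2 * (1 - exp(-2 theta t)) / (2 theta).
With theta = 4, sigma = 3/5, x_0 = -2/3:
  E[X_t] = -2/3 * exp(-4 t) = -2*exp(-4*t)/3
  Var(X_t) = (3/5)^2 * (1 - exp(-2*4 t)) / (2 * 4) = 9/200 - 9*exp(-8*t)/200.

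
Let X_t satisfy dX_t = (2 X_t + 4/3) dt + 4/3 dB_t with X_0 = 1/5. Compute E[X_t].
E[X_t] = 13*exp(2*t)/15 - 2/3

Taking expectations and using E[dB_t] = 0, the mean m(t) = E[X_t] satisfies the ODE m'(t) = a m(t) + b with m(0) = x_0. With a = 2, b = 4/3, x_0 = 1/5, the solution is
  m(t) = x_0 * exp(a t) + (b/a) * (exp(a t) - 1)
       = (1/5) * exp(2 t) + ((4/3)/2) * (exp(2 t) - 1)
       = 13*exp(2*t)/15 - 2/3.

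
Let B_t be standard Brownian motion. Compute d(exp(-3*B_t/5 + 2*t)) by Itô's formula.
d(exp(-3*B_t/5 + 2*t)) = (109*exp(-3*B_t/5 + 2*t)/50) dt + (-3*exp(-3*B_t/5 + 2*t)/5) dB_t

Itô's formula for f(t, x): d f(t, B_t) = (f_t + (1/2) f_xx) dt + f_x dB_t. Compute partials of f(t, x) = exp(2*t - 3*x/5):
  f_t(t,x)  = 2*exp(2*t - 3*x/5)
  f_x(t,x)  = -3*exp(2*t - 3*x/5)/5
  f_xx(t,x) = 9*exp(2*t - 3*x/5)/25
Assemble drift = f_t + (1/2) f_xx = 109*exp(2*t - 3*x/5)/50 and diffusion = f_x = -3*exp(2*t - 3*x/5)/5. Substituting x = B_t:
  d(exp(-3*B_t/5 + 2*t)) = (109*exp(-3*B_t/5 + 2*t)/50) dt + (-3*exp(-3*B_t/5 + 2*t)/5) dB_t.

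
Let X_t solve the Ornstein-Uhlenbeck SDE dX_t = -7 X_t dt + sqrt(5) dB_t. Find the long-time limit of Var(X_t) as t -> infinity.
lim Var(X_t) = 5/14

The OU SDE dX = -theta X dt + sigma dB admits the integrating factor exp(theta t): d(exp(theta t) X_t) = sigma exp(theta t) dB_t. Integrating from 0 to t gives X_t = x_0 * exp(-theta t) + sigma * int_0^t exp(-theta (t-s)) dB_s for any initial x_0. The Itô integral has variance (by the Itô isometry) sigma^2 * int_0^t exp(-2 theta (t - s)) ds = sigma^2 * (1 - exp(-2 theta t)) / (2 theta), independent of x_0.
With theta = 7, sigma = sqrt(5):
  Var(X_t) = (sqrt(5))^2 * (1 - exp(-2*7 t)) / (2 * 7) = 5/14 - 5*exp(-14*t)/14.
As t -> infinity, exp(-2*7 t) -> 0, so the stationary variance is sigma^2 / (2 theta) = 5/14.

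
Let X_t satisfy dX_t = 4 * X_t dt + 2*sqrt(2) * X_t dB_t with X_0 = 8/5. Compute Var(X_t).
Var(X_t) = 64*(exp(8*t) - 1)*exp(8*t)/25

For GBM dX = mu X dt + sigma X dB with X_0 = x_0, apply Itô to Y = log X: dY = (mu - sigma^2/2) dt + sigma dB, so Y_t = log(x_0) + (mu - sigma^2/2) t + sigma B_t and hence X_t = x_0 * exp((mu - sigma^2/2) t + sigma B_t).
With mu = 4, sigma = 2*sqrt(2), x_0 = 8/5, this gives:
  X_t = 8/5 * exp((0) * t + (2*sqrt(2)) * B_t).
Since sigma*B_t ~ Normal(0, sigma^2 t), E[exp(sigma*B_t)] = exp(sigma^2 t / 2); so E[X_t] = x_0 * exp((mu - sigma^2/2) t) * exp(sigma^2 t / 2) = x_0 * exp(mu t) = 8*exp(4*t)/5.
Var(X_t) = E[X_t^2] - (E[X_t])^2 = x_0^2 * exp(2 mu t) * (exp(sigma^2 t) - 1) = 64*(exp(8*t) - 1)*exp(8*t)/25.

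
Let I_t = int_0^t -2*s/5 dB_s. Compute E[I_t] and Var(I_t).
E[I_t] = 0; Var(I_t) = 4*t^3/75

The Itô integral of a deterministic integrand f(s) has mean 0 because each increment f(s) * (B_{s+ds} - B_s) has mean 0. By the Itô isometry:
  Var( int_0^t f(s) dB_s ) = E[ (int_0^t f(s) dB_s)^2 ] = int_0^t f(s)^2 ds.
Here f(s) = -2*s/5, so f(s)^2 = 4*s^2/25. Integrate:
  int_0^t (4*s^2/25) ds = 4*t^3/75.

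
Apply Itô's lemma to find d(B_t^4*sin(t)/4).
d(B_t^4*sin(t)/4) = (B_t^2*(B_t^2*cos(t) + 6*sin(t))/4) dt + (B_t^3*sin(t)) dB_t

Itô's formula for f(t, x): d f(t, B_t) = (f_t + (1/2) f_xx) dt + f_x dB_t. Compute partials of f(t, x) = x^4*sin(t)/4:
  f_t(t,x)  = x^4*cos(t)/4
  f_x(t,x)  = x^3*sin(t)
  f_xx(t,x) = 3*x^2*sin(t)
Assemble drift = f_t + (1/2) f_xx = x^2*(x^2*cos(t) + 6*sin(t))/4 and diffusion = f_x = x^3*sin(t). Substituting x = B_t:
  d(B_t^4*sin(t)/4) = (B_t^2*(B_t^2*cos(t) + 6*sin(t))/4) dt + (B_t^3*sin(t)) dB_t.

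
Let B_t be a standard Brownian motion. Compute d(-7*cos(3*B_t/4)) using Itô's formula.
d(-7*cos(3*B_t/4)) = (63*cos(3*B_t/4)/32) dt + (21*sin(3*B_t/4)/4) dB_t

Itô's formula for f(B_t) gives d f(B_t) = f'(B_t) dB_t + (1/2) f''(B_t) dt. Compute derivatives of f(x) = -7*cos(3*x/4):
  f'(x)  = 21*sin(3*x/4)/4
  f''(x) = 63*cos(3*x/4)/16
Substitute x = B_t and multiply the f'' term by 1/2:
  drift     = (1/2) * (63*cos(3*x/4)/16) evaluated at B_t = 63*cos(3*B_t/4)/32
  diffusion = (21*sin(3*x/4)/4) evaluated at B_t = 21*sin(3*B_t/4)/4
Therefore d(-7*cos(3*B_t/4)) = (63*cos(3*B_t/4)/32) dt + (21*sin(3*B_t/4)/4) dB_t.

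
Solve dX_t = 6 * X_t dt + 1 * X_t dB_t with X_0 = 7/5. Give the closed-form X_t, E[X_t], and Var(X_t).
X_t = 7/5 * exp((11/2) t + (1) B_t); E[X_t] = 7*exp(6*t)/5; Var(X_t) = 49*(exp(t) - 1)*exp(12*t)/25

For GBM dX = mu X dt + sigma X dB with X_0 = x_0, apply Itô to Y = log X: dY = (mu - sigma^2/2) dt + sigma dB, so Y_t = log(x_0) + (mu - sigma^2/2) t + sigma B_t and hence X_t = x_0 * exp((mu - sigma^2/2) t + sigma B_t).
With mu = 6, sigma = 1, x_0 = 7/5, this gives:
  X_t = 7/5 * exp((11/2) * t + (1) * B_t).
Since sigma*B_t ~ Normal(0, sigma^2 t), E[exp(sigma*B_t)] = exp(sigma^2 t / 2); so E[X_t] = x_0 * exp((mu - sigma^2/2) t) * exp(sigma^2 t / 2) = x_0 * exp(mu t) = 7*exp(6*t)/5.
Var(X_t) = E[X_t^2] - (E[X_t])^2 = x_0^2 * exp(2 mu t) * (exp(sigma^2 t) - 1) = 49*(exp(t) - 1)*exp(12*t)/25.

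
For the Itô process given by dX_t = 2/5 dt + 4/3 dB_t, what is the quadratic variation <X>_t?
<X>_t = 16*t/9

For an Itô process dX_t = a(t) dt + b(t) dB_t, the quadratic variation is <X>_t = int_0^t b(s)^2 ds (the drift term does not contribute). Here b(s) = 4/3, so
  b(s)^2 = 16/9.
Integrating from 0 to t:
  <X>_t = int_0^t (16/9) ds = 16*t/9.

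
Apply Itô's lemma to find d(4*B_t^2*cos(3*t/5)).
d(4*B_t^2*cos(3*t/5)) = (-12*B_t^2*sin(3*t/5)/5 + 4*cos(3*t/5)) dt + (8*B_t*cos(3*t/5)) dB_t

Itô's formula for f(t, x): d f(t, B_t) = (f_t + (1/2) f_xx) dt + f_x dB_t. Compute partials of f(t, x) = 4*x^2*cos(3*t/5):
  f_t(t,x)  = -12*x^2*sin(3*t/5)/5
  f_x(t,x)  = 8*x*cos(3*t/5)
  f_xx(t,x) = 8*cos(3*t/5)
Assemble drift = f_t + (1/2) f_xx = -12*x^2*sin(3*t/5)/5 + 4*cos(3*t/5) and diffusion = f_x = 8*x*cos(3*t/5). Substituting x = B_t:
  d(4*B_t^2*cos(3*t/5)) = (-12*B_t^2*sin(3*t/5)/5 + 4*cos(3*t/5)) dt + (8*B_t*cos(3*t/5)) dB_t.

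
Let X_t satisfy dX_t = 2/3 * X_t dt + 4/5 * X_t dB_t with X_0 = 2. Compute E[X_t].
E[X_t] = 2*exp(2*t/3)

For GBM dX = mu X dt + sigma X dB with X_0 = x_0, apply Itô to Y = log X: dY = (mu - sigma^2/2) dt + sigma dB, so Y_t = log(x_0) + (mu - sigma^2/2) t + sigma B_t and hence X_t = x_0 * exp((mu - sigma^2/2) t + sigma B_t).
With mu = 2/3, sigma = 4/5, x_0 = 2, this gives:
  X_t = 2 * exp((26/75) * t + (4/5) * B_t).
Since sigma*B_t ~ Normal(0, sigma^2 t), E[exp(sigma*B_t)] = exp(sigma^2 t / 2); so E[X_t] = x_0 * exp((mu - sigma^2/2) t) * exp(sigma^2 t / 2) = x_0 * exp(mu t) = 2*exp(2*t/3).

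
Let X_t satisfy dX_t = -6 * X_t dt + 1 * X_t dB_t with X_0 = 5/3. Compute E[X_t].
E[X_t] = 5*exp(-6*t)/3

For GBM dX = mu X dt + sigma X dB with X_0 = x_0, apply Itô to Y = log X: dY = (mu - sigma^2/2) dt + sigma dB, so Y_t = log(x_0) + (mu - sigma^2/2) t + sigma B_t and hence X_t = x_0 * exp((mu - sigma^2/2) t + sigma B_t).
With mu = -6, sigma = 1, x_0 = 5/3, this gives:
  X_t = 5/3 * exp((-13/2) * t + (1) * B_t).
Since sigma*B_t ~ Normal(0, sigma^2 t), E[exp(sigma*B_t)] = exp(sigma^2 t / 2); so E[X_t] = x_0 * exp((mu - sigma^2/2) t) * exp(sigma^2 t / 2) = x_0 * exp(mu t) = 5*exp(-6*t)/3.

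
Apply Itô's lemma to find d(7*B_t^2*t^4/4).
d(7*B_t^2*t^4/4) = (7*t^3*(4*B_t^2 + t)/4) dt + (7*B_t*t^4/2) dB_t

Itô's formula for f(t, x): d f(t, B_t) = (f_t + (1/2) f_xx) dt + f_x dB_t. Compute partials of f(t, x) = 7*t^4*x^2/4:
  f_t(t,x)  = 7*t^3*x^2
  f_x(t,x)  = 7*t^4*x/2
  f_xx(t,x) = 7*t^4/2
Assemble drift = f_t + (1/2) f_xx = 7*t^3*(t + 4*x^2)/4 and diffusion = f_x = 7*t^4*x/2. Substituting x = B_t:
  d(7*B_t^2*t^4/4) = (7*t^3*(4*B_t^2 + t)/4) dt + (7*B_t*t^4/2) dB_t.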